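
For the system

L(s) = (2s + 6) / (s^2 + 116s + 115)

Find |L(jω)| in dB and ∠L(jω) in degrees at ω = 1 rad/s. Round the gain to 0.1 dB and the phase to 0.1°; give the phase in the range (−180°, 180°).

Substitute s = j1:
Numerator: 2(j1) + 6 = 6 + j2
Denominator: (j1)^2 + 116(j1) + 115 = 114 + j116
|N| = √(6² + 2²) ≈ 6.3246, ∠N ≈ 18.43°
|D| = √(114² + 116²) ≈ 162.64, ∠D ≈ 45.50°
|L| = 6.3246 / 162.64 ≈ 0.038887
Gain = 20 log₁₀(0.038887) ≈ -28.20 dB
∠L = 18.43° − 45.50° = -27.07°

-28.2 dB, -27.1°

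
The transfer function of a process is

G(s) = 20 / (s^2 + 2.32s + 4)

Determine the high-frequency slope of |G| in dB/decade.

Each pole contributes −20 dB/decade at high frequency; each zero contributes +20 dB/decade.
Net: 0 zero(s) − 2 pole(s) → -40 dB/decade.

-40 dB/decade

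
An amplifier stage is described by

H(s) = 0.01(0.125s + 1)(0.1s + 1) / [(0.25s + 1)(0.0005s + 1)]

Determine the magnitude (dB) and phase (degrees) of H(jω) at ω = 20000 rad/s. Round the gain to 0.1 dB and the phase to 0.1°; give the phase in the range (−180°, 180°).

At ω = 20000 rad/s:
zero (1 + j20000·0.125) = 1 + j2500 → |·| ≈ 2500, ∠ ≈ 89.98°
zero (1 + j20000·0.1) = 1 + j2000 → |·| ≈ 2000, ∠ ≈ 89.97°
pole (1 + j20000·0.25) = 1 + j5000 → |·| ≈ 5000, ∠ ≈ 89.99°
pole (1 + j20000·0.0005) = 1 + j10 → |·| ≈ 10.05, ∠ ≈ 84.29°
|H| = 0.01 · 2500 · 2000 / (5000 · 10.05) ≈ 0.99502
Gain = 20 log₁₀(0.99502) ≈ -0.04 dB
∠H = (89.98° + 89.97°) − (89.99° + 84.29°) = 5.67°

-0.0 dB, 5.7°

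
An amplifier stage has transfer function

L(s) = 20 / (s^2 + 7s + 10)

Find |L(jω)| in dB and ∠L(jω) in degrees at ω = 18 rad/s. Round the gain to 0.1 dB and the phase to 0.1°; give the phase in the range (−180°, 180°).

Substitute s = j18:
Numerator: 20 = 20 + j0
Denominator: (j18)^2 + 7(j18) + 10 = -314 + j126
|N| = √(20² + 0²) ≈ 20, ∠N ≈ 0.00°
|D| = √(314² + 126²) ≈ 338.34, ∠D ≈ 158.14°
|L| = 20 / 338.34 ≈ 0.059112
Gain = 20 log₁₀(0.059112) ≈ -24.57 dB
∠L = 0.00° − 158.14° = -158.14°

-24.6 dB, -158.1°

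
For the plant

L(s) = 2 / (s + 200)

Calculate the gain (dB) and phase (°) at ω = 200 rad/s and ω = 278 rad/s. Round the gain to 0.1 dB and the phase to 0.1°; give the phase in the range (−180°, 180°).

ω = 200: -43.0 dB, -45.0°; ω = 278: -44.7 dB, -54.3°

Substitute s = j200:
Numerator: 2 = 2 + j0
Denominator: (j200) + 200 = 200 + j200
|N| = √(2² + 0²) ≈ 2, ∠N ≈ 0.00°
|D| = √(200² + 200²) ≈ 282.84, ∠D ≈ 45.00°
|L| = 2 / 282.84 ≈ 0.0070711
Gain = 20 log₁₀(0.0070711) ≈ -43.01 dB
∠L = 0.00° − 45.00° = -45.00°

Substitute s = j278:
Numerator: 2 = 2 + j0
Denominator: (j278) + 200 = 200 + j278
|N| = √(2² + 0²) ≈ 2, ∠N ≈ 0.00°
|D| = √(200² + 278²) ≈ 342.47, ∠D ≈ 54.27°
|L| = 2 / 342.47 ≈ 0.0058399
Gain = 20 log₁₀(0.0058399) ≈ -44.67 dB
∠L = 0.00° − 54.27° = -54.27°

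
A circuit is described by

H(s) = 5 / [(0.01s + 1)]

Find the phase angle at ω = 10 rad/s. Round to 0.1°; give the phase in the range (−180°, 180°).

-5.7°

At ω = 10 rad/s:
pole (1 + j10·0.01) = 1 + j0.1 → |·| ≈ 1.005, ∠ ≈ 5.71°
∠H = (0°) − (5.71°) = -5.71°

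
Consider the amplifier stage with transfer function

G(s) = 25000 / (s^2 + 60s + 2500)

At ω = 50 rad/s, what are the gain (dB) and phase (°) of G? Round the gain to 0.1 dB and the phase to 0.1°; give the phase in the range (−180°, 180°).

At s = jω = j50:
quadratic: (j50)² + 60·j50 + 2500 = 0 + j3000 → |·| ≈ 3000, ∠ ≈ 90.00°
|G| = 25000 / 3000 ≈ 8.3333
Gain = 20 log₁₀(8.3333) ≈ 18.42 dB
∠G = 0.00° − 90.00° = -90.00°

18.4 dB, -90.0°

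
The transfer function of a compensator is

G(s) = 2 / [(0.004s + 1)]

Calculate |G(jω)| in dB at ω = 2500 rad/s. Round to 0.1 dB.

At ω = 2500 rad/s:
pole (1 + j2500·0.004) = 1 + j10 → |·| ≈ 10.05, ∠ ≈ 84.29°
|G| = 2 · 1 / (10.05) ≈ 0.199
Gain = 20 log₁₀(0.199) ≈ -14.02 dB

-14.0 dB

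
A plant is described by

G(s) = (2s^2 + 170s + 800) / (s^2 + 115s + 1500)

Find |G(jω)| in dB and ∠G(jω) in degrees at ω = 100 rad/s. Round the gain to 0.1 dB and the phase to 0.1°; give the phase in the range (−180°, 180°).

5.1 dB, 12.0°

Substitute s = j100:
Numerator: 2(j100)^2 + 170(j100) + 800 = -19200 + j17000
Denominator: (j100)^2 + 115(j100) + 1500 = -8500 + j11500
|N| = √(19200² + 17000²) ≈ 25644, ∠N ≈ 138.48°
|D| = √(8500² + 11500²) ≈ 14300, ∠D ≈ 126.47°
|G| = 25644 / 14300 ≈ 1.7933
Gain = 20 log₁₀(1.7933) ≈ 5.07 dB
∠G = 138.48° − 126.47° = 12.01°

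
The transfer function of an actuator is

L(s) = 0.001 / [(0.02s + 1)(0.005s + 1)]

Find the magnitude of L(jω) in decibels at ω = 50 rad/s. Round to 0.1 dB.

At ω = 50 rad/s:
pole (1 + j50·0.02) = 1 + j1 → |·| ≈ 1.4142, ∠ ≈ 45.00°
pole (1 + j50·0.005) = 1 + j0.25 → |·| ≈ 1.0308, ∠ ≈ 14.04°
|L| = 0.001 · 1 / (1.4142 · 1.0308) ≈ 0.00068599
Gain = 20 log₁₀(0.00068599) ≈ -63.27 dB

-63.3 dB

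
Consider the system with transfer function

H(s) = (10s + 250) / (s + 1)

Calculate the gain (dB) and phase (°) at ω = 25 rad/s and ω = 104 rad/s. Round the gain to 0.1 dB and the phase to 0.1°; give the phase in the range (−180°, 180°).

Substitute s = j25:
Numerator: 10(j25) + 250 = 250 + j250
Denominator: (j25) + 1 = 1 + j25
|N| = √(250² + 250²) ≈ 353.55, ∠N ≈ 45.00°
|D| = √(1² + 25²) ≈ 25.02, ∠D ≈ 87.71°
|H| = 353.55 / 25.02 ≈ 14.131
Gain = 20 log₁₀(14.131) ≈ 23.00 dB
∠H = 45.00° − 87.71° = -42.71°

Substitute s = j104:
Numerator: 10(j104) + 250 = 250 + j1040
Denominator: (j104) + 1 = 1 + j104
|N| = √(250² + 1040²) ≈ 1069.6, ∠N ≈ 76.48°
|D| = √(1² + 104²) ≈ 104, ∠D ≈ 89.45°
|H| = 1069.6 / 104 ≈ 10.285
Gain = 20 log₁₀(10.285) ≈ 20.24 dB
∠H = 76.48° − 89.45° = -12.97°

ω = 25: 23.0 dB, -42.7°; ω = 104: 20.2 dB, -13.0°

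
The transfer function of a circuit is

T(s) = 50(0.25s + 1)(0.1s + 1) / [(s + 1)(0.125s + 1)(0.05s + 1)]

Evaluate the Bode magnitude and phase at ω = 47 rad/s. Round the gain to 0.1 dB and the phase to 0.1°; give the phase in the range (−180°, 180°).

12.0 dB, -72.9°

At ω = 47 rad/s:
zero (1 + j47·0.25) = 1 + j11.75 → |·| ≈ 11.792, ∠ ≈ 85.14°
zero (1 + j47·0.1) = 1 + j4.7 → |·| ≈ 4.8052, ∠ ≈ 77.99°
pole (1 + j47·1) = 1 + j47 → |·| ≈ 47.011, ∠ ≈ 88.78°
pole (1 + j47·0.125) = 1 + j5.875 → |·| ≈ 5.9595, ∠ ≈ 80.34°
pole (1 + j47·0.05) = 1 + j2.35 → |·| ≈ 2.5539, ∠ ≈ 66.95°
|T| = 50 · 11.792 · 4.8052 / (47.011 · 5.9595 · 2.5539) ≈ 3.9596
Gain = 20 log₁₀(3.9596) ≈ 11.95 dB
∠T = (85.14° + 77.99°) − (88.78° + 80.34° + 66.95°) = -72.94°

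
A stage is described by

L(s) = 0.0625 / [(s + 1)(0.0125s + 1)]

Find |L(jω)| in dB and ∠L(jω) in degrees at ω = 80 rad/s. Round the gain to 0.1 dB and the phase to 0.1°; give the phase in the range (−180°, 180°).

At ω = 80 rad/s:
pole (1 + j80·1) = 1 + j80 → |·| ≈ 80.006, ∠ ≈ 89.28°
pole (1 + j80·0.0125) = 1 + j1 → |·| ≈ 1.4142, ∠ ≈ 45.00°
|L| = 0.0625 · 1 / (80.006 · 1.4142) ≈ 0.00055239
Gain = 20 log₁₀(0.00055239) ≈ -65.16 dB
∠L = (0°) − (89.28° + 45.00°) = -134.28°

-65.2 dB, -134.3°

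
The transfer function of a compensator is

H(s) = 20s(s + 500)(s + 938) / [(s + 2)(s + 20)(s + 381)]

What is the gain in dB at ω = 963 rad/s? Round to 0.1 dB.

29.3 dB

At s = jω = j963:
zero (s+500): 500 + j963 → |·| = √(500²+963²) = √1177369 ≈ 1085.1, ∠ = arctan(963/500) ≈ 62.56°
zero (s+938): 938 + j963 → |·| = √(938²+963²) = √1807213 ≈ 1344.3, ∠ = arctan(963/938) ≈ 45.75°
zero at origin: s = j963 → |·| = 963, ∠ = 90.00°
pole (s+2): 2 + j963 → |·| = √(2²+963²) = √927373 ≈ 963, ∠ = arctan(963/2) ≈ 89.88°
pole (s+20): 20 + j963 → |·| = √(20²+963²) = √927769 ≈ 963.21, ∠ = arctan(963/20) ≈ 88.81°
pole (s+381): 381 + j963 → |·| = √(381²+963²) = √1072530 ≈ 1035.6, ∠ = arctan(963/381) ≈ 68.41°
|H| = 20 · 1.4047e+09 / 9.6059e+08 ≈ 29.247
Gain = 20 log₁₀(29.247) ≈ 29.32 dB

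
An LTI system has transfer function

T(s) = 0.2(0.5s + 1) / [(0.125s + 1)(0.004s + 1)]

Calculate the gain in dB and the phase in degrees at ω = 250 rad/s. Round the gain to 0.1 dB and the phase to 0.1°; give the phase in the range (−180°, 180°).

At ω = 250 rad/s:
zero (1 + j250·0.5) = 1 + j125 → |·| ≈ 125, ∠ ≈ 89.54°
pole (1 + j250·0.125) = 1 + j31.25 → |·| ≈ 31.266, ∠ ≈ 88.17°
pole (1 + j250·0.004) = 1 + j1 → |·| ≈ 1.4142, ∠ ≈ 45.00°
|T| = 0.2 · 125 / (31.266 · 1.4142) ≈ 0.5654
Gain = 20 log₁₀(0.5654) ≈ -4.95 dB
∠T = (89.54°) − (88.17° + 45.00°) = -43.63°

-5.0 dB, -43.6°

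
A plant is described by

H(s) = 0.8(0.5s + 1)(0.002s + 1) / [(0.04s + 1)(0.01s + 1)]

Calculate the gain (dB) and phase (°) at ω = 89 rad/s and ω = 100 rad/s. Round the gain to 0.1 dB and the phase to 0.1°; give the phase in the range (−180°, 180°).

At ω = 89 rad/s:
zero (1 + j89·0.5) = 1 + j44.5 → |·| ≈ 44.511, ∠ ≈ 88.71°
zero (1 + j89·0.002) = 1 + j0.178 → |·| ≈ 1.0157, ∠ ≈ 10.09°
pole (1 + j89·0.04) = 1 + j3.56 → |·| ≈ 3.6978, ∠ ≈ 74.31°
pole (1 + j89·0.01) = 1 + j0.89 → |·| ≈ 1.3387, ∠ ≈ 41.67°
|H| = 0.8 · 44.511 · 1.0157 / (3.6978 · 1.3387) ≈ 7.3063
Gain = 20 log₁₀(7.3063) ≈ 17.27 dB
∠H = (88.71° + 10.09°) − (74.31° + 41.67°) = -17.18°

At ω = 100 rad/s:
zero (1 + j100·0.5) = 1 + j50 → |·| ≈ 50.01, ∠ ≈ 88.85°
zero (1 + j100·0.002) = 1 + j0.2 → |·| ≈ 1.0198, ∠ ≈ 11.31°
pole (1 + j100·0.04) = 1 + j4 → |·| ≈ 4.1231, ∠ ≈ 75.96°
pole (1 + j100·0.01) = 1 + j1 → |·| ≈ 1.4142, ∠ ≈ 45.00°
|H| = 0.8 · 50.01 · 1.0198 / (4.1231 · 1.4142) ≈ 6.9972
Gain = 20 log₁₀(6.9972) ≈ 16.90 dB
∠H = (88.85° + 11.31°) − (75.96° + 45.00°) = -20.80°

ω = 89: 17.3 dB, -17.2°; ω = 100: 16.9 dB, -20.8°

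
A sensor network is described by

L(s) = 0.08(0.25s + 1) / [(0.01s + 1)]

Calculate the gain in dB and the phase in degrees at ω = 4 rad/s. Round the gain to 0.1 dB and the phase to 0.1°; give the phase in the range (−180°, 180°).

-18.9 dB, 42.7°

At ω = 4 rad/s:
zero (1 + j4·0.25) = 1 + j1 → |·| ≈ 1.4142, ∠ ≈ 45.00°
pole (1 + j4·0.01) = 1 + j0.04 → |·| ≈ 1.0008, ∠ ≈ 2.29°
|L| = 0.08 · 1.4142 / (1.0008) ≈ 0.11305
Gain = 20 log₁₀(0.11305) ≈ -18.93 dB
∠L = (45.00°) − (2.29°) = 42.71°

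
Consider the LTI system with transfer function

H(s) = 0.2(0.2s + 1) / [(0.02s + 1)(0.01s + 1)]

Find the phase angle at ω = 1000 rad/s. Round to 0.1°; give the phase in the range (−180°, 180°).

At ω = 1000 rad/s:
zero (1 + j1000·0.2) = 1 + j200 → |·| ≈ 200, ∠ ≈ 89.71°
pole (1 + j1000·0.02) = 1 + j20 → |·| ≈ 20.025, ∠ ≈ 87.14°
pole (1 + j1000·0.01) = 1 + j10 → |·| ≈ 10.05, ∠ ≈ 84.29°
∠H = (89.71°) − (87.14° + 84.29°) = -81.72°

-81.7°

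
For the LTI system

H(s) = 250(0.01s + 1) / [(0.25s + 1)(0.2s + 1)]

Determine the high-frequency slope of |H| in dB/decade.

-20 dB/decade

Each pole contributes −20 dB/decade at high frequency; each zero contributes +20 dB/decade.
Net: 1 zero(s) − 2 pole(s) → -20 dB/decade.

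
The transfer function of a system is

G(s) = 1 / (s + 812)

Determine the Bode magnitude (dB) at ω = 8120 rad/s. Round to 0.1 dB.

-78.2 dB

Substitute s = j8120:
Numerator: 1 = 1 + j0
Denominator: (j8120) + 812 = 812 + j8120
|N| = √(1² + 0²) ≈ 1, ∠N ≈ 0.00°
|D| = √(812² + 8120²) ≈ 8160.5, ∠D ≈ 84.29°
|G| = 1 / 8160.5 ≈ 0.00012254
Gain = 20 log₁₀(0.00012254) ≈ -78.23 dB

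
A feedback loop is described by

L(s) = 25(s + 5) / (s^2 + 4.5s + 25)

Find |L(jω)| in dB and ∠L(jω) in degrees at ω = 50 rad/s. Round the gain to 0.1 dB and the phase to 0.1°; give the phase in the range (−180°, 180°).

At s = jω = j50:
zero (s+5): 5 + j50 → |·| = √(5²+50²) = √2525 ≈ 50.249, ∠ = arctan(50/5) ≈ 84.29°
quadratic: (j50)² + 4.5·j50 + 25 = -2475 + j225 → |·| ≈ 2485.2, ∠ ≈ 174.81°
|L| = 25 · 50.249 / 2485.2 ≈ 0.50548
Gain = 20 log₁₀(0.50548) ≈ -5.93 dB
∠L = 84.29° − 174.81° = -90.52°

-5.9 dB, -90.5°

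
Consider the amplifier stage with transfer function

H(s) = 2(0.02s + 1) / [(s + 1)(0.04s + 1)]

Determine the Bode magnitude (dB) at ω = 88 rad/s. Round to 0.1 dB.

-38.0 dB

At ω = 88 rad/s:
zero (1 + j88·0.02) = 1 + j1.76 → |·| ≈ 2.0243, ∠ ≈ 60.40°
pole (1 + j88·1) = 1 + j88 → |·| ≈ 88.006, ∠ ≈ 89.35°
pole (1 + j88·0.04) = 1 + j3.52 → |·| ≈ 3.6593, ∠ ≈ 74.14°
|H| = 2 · 2.0243 / (88.006 · 3.6593) ≈ 0.012572
Gain = 20 log₁₀(0.012572) ≈ -38.01 dB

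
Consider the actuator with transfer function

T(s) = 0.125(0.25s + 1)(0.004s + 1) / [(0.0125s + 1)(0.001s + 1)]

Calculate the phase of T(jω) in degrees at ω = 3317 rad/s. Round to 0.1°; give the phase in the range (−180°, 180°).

13.8°

At ω = 3317 rad/s:
zero (1 + j3317·0.25) = 1 + j829.25 → |·| ≈ 829.25, ∠ ≈ 89.93°
zero (1 + j3317·0.004) = 1 + j13.268 → |·| ≈ 13.306, ∠ ≈ 85.69°
pole (1 + j3317·0.0125) = 1 + j41.4625 → |·| ≈ 41.475, ∠ ≈ 88.62°
pole (1 + j3317·0.001) = 1 + j3.317 → |·| ≈ 3.4645, ∠ ≈ 73.22°
∠T = (89.93° + 85.69°) − (88.62° + 73.22°) = 13.78°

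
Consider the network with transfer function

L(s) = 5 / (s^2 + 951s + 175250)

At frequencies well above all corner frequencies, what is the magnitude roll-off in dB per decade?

-40 dB/decade

Each pole contributes −20 dB/decade at high frequency; each zero contributes +20 dB/decade.
Net: 0 zero(s) − 2 pole(s) → -40 dB/decade.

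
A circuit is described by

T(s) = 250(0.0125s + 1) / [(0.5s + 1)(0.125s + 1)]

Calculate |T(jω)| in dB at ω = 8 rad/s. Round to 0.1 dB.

At ω = 8 rad/s:
zero (1 + j8·0.0125) = 1 + j0.1 → |·| ≈ 1.005, ∠ ≈ 5.71°
pole (1 + j8·0.5) = 1 + j4 → |·| ≈ 4.1231, ∠ ≈ 75.96°
pole (1 + j8·0.125) = 1 + j1 → |·| ≈ 1.4142, ∠ ≈ 45.00°
|T| = 250 · 1.005 / (4.1231 · 1.4142) ≈ 43.089
Gain = 20 log₁₀(43.089) ≈ 32.69 dB

32.7 dB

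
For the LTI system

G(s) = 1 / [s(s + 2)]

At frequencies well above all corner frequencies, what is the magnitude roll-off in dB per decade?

Each pole contributes −20 dB/decade at high frequency; each zero contributes +20 dB/decade.
Net: 0 zero(s) − 2 pole(s) → -40 dB/decade.

-40 dB/decade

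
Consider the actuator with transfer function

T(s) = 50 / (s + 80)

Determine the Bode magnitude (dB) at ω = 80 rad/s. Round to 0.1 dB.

Substitute s = j80:
Numerator: 50 = 50 + j0
Denominator: (j80) + 80 = 80 + j80
|N| = √(50² + 0²) ≈ 50, ∠N ≈ 0.00°
|D| = √(80² + 80²) ≈ 113.14, ∠D ≈ 45.00°
|T| = 50 / 113.14 ≈ 0.44193
Gain = 20 log₁₀(0.44193) ≈ -7.09 dB

-7.1 dB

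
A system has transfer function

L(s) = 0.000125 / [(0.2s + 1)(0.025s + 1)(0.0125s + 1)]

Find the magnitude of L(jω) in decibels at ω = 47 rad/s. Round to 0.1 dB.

-102.6 dB

At ω = 47 rad/s:
pole (1 + j47·0.2) = 1 + j9.4 → |·| ≈ 9.453, ∠ ≈ 83.93°
pole (1 + j47·0.025) = 1 + j1.175 → |·| ≈ 1.5429, ∠ ≈ 49.60°
pole (1 + j47·0.0125) = 1 + j0.5875 → |·| ≈ 1.1598, ∠ ≈ 30.43°
|L| = 0.000125 · 1 / (9.453 · 1.5429 · 1.1598) ≈ 7.3896e-06
Gain = 20 log₁₀(7.3896e-06) ≈ -102.63 dB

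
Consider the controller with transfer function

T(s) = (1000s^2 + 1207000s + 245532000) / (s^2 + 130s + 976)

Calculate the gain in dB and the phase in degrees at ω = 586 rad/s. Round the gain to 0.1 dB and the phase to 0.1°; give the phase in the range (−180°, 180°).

66.2 dB, -69.6°

Substitute s = j586:
Numerator: 1000(j586)^2 + 1207000(j586) + 245532000 = -97864000 + j707302000
Denominator: (j586)^2 + 130(j586) + 976 = -342420 + j76180
|N| = √(97864000² + 707302000²) ≈ 7.1404e+08, ∠N ≈ 97.88°
|D| = √(342420² + 76180²) ≈ 3.5079e+05, ∠D ≈ 167.46°
|T| = 7.1404e+08 / 3.5079e+05 ≈ 2035.5
Gain = 20 log₁₀(2035.5) ≈ 66.17 dB
∠T = 97.88° − 167.46° = -69.58°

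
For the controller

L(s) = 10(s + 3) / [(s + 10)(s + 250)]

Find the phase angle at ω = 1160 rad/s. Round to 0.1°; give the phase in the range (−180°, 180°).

-77.5°

At s = jω = j1160:
zero (s+3): 3 + j1160 → |·| = √(3²+1160²) = √1345609 ≈ 1160, ∠ = arctan(1160/3) ≈ 89.85°
pole (s+10): 10 + j1160 → |·| = √(10²+1160²) = √1345700 ≈ 1160, ∠ = arctan(1160/10) ≈ 89.51°
pole (s+250): 250 + j1160 → |·| = √(250²+1160²) = √1408100 ≈ 1186.6, ∠ = arctan(1160/250) ≈ 77.84°
∠L = 89.85° − 167.35° = -77.50°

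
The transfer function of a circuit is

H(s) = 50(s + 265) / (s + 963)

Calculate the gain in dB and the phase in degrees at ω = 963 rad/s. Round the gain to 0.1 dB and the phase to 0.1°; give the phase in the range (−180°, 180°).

31.3 dB, 29.6°

At s = jω = j963:
zero (s+265): 265 + j963 → |·| = √(265²+963²) = √997594 ≈ 998.8, ∠ = arctan(963/265) ≈ 74.61°
pole (s+963): 963 + j963 → |·| = √(963²+963²) = √1854738 ≈ 1361.9, ∠ = arctan(963/963) ≈ 45.00°
|H| = 50 · 998.8 / 1361.9 ≈ 36.669
Gain = 20 log₁₀(36.669) ≈ 31.29 dB
∠H = 74.61° − 45.00° = 29.61°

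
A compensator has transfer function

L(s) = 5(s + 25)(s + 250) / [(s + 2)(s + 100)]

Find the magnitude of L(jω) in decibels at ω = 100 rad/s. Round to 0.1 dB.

19.8 dB

At s = jω = j100:
zero (s+25): 25 + j100 → |·| = √(25²+100²) = √10625 ≈ 103.08, ∠ = arctan(100/25) ≈ 75.96°
zero (s+250): 250 + j100 → |·| = √(250²+100²) = √72500 ≈ 269.26, ∠ = arctan(100/250) ≈ 21.80°
pole (s+2): 2 + j100 → |·| = √(2²+100²) = √10004 ≈ 100.02, ∠ = arctan(100/2) ≈ 88.85°
pole (s+100): 100 + j100 → |·| = √(100²+100²) = √20000 ≈ 141.42, ∠ = arctan(100/100) ≈ 45.00°
|L| = 5 · 27755 / 14145 ≈ 9.8109
Gain = 20 log₁₀(9.8109) ≈ 19.83 dB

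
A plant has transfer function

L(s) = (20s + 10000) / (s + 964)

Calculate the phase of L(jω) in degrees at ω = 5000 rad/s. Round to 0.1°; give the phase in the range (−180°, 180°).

Substitute s = j5000:
Numerator: 20(j5000) + 10000 = 10000 + j100000
Denominator: (j5000) + 964 = 964 + j5000
|N| = √(10000² + 100000²) ≈ 1.005e+05, ∠N ≈ 84.29°
|D| = √(964² + 5000²) ≈ 5092.1, ∠D ≈ 79.09°
∠L = 84.29° − 79.09° = 5.20°

5.2°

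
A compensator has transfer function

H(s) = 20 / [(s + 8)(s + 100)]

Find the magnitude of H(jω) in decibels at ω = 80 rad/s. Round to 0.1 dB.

-54.2 dB

At s = jω = j80:
pole (s+8): 8 + j80 → |·| = √(8²+80²) = √6464 ≈ 80.399, ∠ = arctan(80/8) ≈ 84.29°
pole (s+100): 100 + j80 → |·| = √(100²+80²) = √16400 ≈ 128.06, ∠ = arctan(80/100) ≈ 38.66°
|H| = 20 / 10296 ≈ 0.0019425
Gain = 20 log₁₀(0.0019425) ≈ -54.23 dB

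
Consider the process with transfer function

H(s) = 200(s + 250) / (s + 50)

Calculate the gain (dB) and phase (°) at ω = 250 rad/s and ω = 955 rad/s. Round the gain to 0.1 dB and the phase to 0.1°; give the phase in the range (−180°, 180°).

ω = 250: 48.9 dB, -33.7°; ω = 955: 46.3 dB, -11.7°

At s = jω = j250:
zero (s+250): 250 + j250 → |·| = √(250²+250²) = √125000 ≈ 353.55, ∠ = arctan(250/250) ≈ 45.00°
pole (s+50): 50 + j250 → |·| = √(50²+250²) = √65000 ≈ 254.95, ∠ = arctan(250/50) ≈ 78.69°
|H| = 200 · 353.55 / 254.95 ≈ 277.35
Gain = 20 log₁₀(277.35) ≈ 48.86 dB
∠H = 45.00° − 78.69° = -33.69°

At s = jω = j955:
zero (s+250): 250 + j955 → |·| = √(250²+955²) = √974525 ≈ 987.18, ∠ = arctan(955/250) ≈ 75.33°
pole (s+50): 50 + j955 → |·| = √(50²+955²) = √914525 ≈ 956.31, ∠ = arctan(955/50) ≈ 87.00°
|H| = 200 · 987.18 / 956.31 ≈ 206.46
Gain = 20 log₁₀(206.46) ≈ 46.30 dB
∠H = 75.33° − 87.00° = -11.67°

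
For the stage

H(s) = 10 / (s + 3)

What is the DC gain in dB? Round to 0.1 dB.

10.5 dB

H(0) = 10 / (3) ≈ 3.3333
20 log₁₀(3.3333) ≈ 10.46 dB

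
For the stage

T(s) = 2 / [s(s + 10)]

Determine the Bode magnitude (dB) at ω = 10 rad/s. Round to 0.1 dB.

At s = jω = j10:
pole (s+10): 10 + j10 → |·| = √(10²+10²) = √200 ≈ 14.142, ∠ = arctan(10/10) ≈ 45.00°
pole at origin: |s| = 10, ∠ = 90.00° (in denominator)
|T| = 2 / 141.42 ≈ 0.014142
Gain = 20 log₁₀(0.014142) ≈ -36.99 dB

-37.0 dB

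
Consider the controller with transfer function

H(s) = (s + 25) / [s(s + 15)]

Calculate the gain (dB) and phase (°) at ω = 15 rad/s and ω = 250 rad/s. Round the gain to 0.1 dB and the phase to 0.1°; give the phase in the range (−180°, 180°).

ω = 15: -20.8 dB, -104.0°; ω = 250: -47.9 dB, -92.3°

At s = jω = j15:
zero (s+25): 25 + j15 → |·| = √(25²+15²) = √850 ≈ 29.155, ∠ = arctan(15/25) ≈ 30.96°
pole (s+15): 15 + j15 → |·| = √(15²+15²) = √450 ≈ 21.213, ∠ = arctan(15/15) ≈ 45.00°
pole at origin: |s| = 15, ∠ = 90.00° (in denominator)
|H| = 1 · 29.155 / 318.19 ≈ 0.091628
Gain = 20 log₁₀(0.091628) ≈ -20.76 dB
∠H = 30.96° − 135.00° = -104.04°

At s = jω = j250:
zero (s+25): 25 + j250 → |·| = √(25²+250²) = √63125 ≈ 251.25, ∠ = arctan(250/25) ≈ 84.29°
pole (s+15): 15 + j250 → |·| = √(15²+250²) = √62725 ≈ 250.45, ∠ = arctan(250/15) ≈ 86.57°
pole at origin: |s| = 250, ∠ = 90.00° (in denominator)
|H| = 1 · 251.25 / 62612 ≈ 0.0040128
Gain = 20 log₁₀(0.0040128) ≈ -47.93 dB
∠H = 84.29° − 176.57° = -92.28°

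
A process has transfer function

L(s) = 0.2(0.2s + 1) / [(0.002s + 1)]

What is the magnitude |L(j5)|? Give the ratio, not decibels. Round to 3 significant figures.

At ω = 5 rad/s:
zero (1 + j5·0.2) = 1 + j1 → |·| ≈ 1.4142, ∠ ≈ 45.00°
pole (1 + j5·0.002) = 1 + j0.01 → |·| ≈ 1, ∠ ≈ 0.57°
|L| = 0.2 · 1.4142 / (1) ≈ 0.28284

0.283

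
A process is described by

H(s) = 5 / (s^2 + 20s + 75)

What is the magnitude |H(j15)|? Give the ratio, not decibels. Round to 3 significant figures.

Substitute s = j15:
Numerator: 5 = 5 + j0
Denominator: (j15)^2 + 20(j15) + 75 = -150 + j300
|N| = √(5² + 0²) ≈ 5, ∠N ≈ 0.00°
|D| = √(150² + 300²) ≈ 335.41, ∠D ≈ 116.57°
|H| = 5 / 335.41 ≈ 0.014907

0.0149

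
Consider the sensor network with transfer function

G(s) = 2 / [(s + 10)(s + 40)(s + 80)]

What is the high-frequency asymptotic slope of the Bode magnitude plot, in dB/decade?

Each pole contributes −20 dB/decade at high frequency; each zero contributes +20 dB/decade.
Net: 0 zero(s) − 3 pole(s) → -60 dB/decade.

-60 dB/decade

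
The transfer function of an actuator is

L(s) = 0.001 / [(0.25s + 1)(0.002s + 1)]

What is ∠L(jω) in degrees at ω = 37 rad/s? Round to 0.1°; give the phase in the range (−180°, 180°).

At ω = 37 rad/s:
pole (1 + j37·0.25) = 1 + j9.25 → |·| ≈ 9.3039, ∠ ≈ 83.83°
pole (1 + j37·0.002) = 1 + j0.074 → |·| ≈ 1.0027, ∠ ≈ 4.23°
∠L = (0°) − (83.83° + 4.23°) = -88.06°

-88.1°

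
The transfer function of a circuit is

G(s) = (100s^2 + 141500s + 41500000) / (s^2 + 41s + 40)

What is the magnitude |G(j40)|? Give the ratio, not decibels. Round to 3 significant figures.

Substitute s = j40:
Numerator: 100(j40)^2 + 141500(j40) + 41500000 = 41340000 + j5660000
Denominator: (j40)^2 + 41(j40) + 40 = -1560 + j1640
|N| = √(41340000² + 5660000²) ≈ 4.1726e+07, ∠N ≈ 7.80°
|D| = √(1560² + 1640²) ≈ 2263.4, ∠D ≈ 133.57°
|G| = 4.1726e+07 / 2263.4 ≈ 18435

1.84e+04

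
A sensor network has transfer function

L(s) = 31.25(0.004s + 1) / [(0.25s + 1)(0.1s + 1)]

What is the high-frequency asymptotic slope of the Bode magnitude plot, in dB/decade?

Each pole contributes −20 dB/decade at high frequency; each zero contributes +20 dB/decade.
Net: 1 zero(s) − 2 pole(s) → -20 dB/decade.

-20 dB/decade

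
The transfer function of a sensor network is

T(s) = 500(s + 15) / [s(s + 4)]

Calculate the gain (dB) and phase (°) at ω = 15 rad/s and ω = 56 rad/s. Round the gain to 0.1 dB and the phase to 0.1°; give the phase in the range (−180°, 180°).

At s = jω = j15:
zero (s+15): 15 + j15 → |·| = √(15²+15²) = √450 ≈ 21.213, ∠ = arctan(15/15) ≈ 45.00°
pole (s+4): 4 + j15 → |·| = √(4²+15²) = √241 ≈ 15.524, ∠ = arctan(15/4) ≈ 75.07°
pole at origin: |s| = 15, ∠ = 90.00° (in denominator)
|T| = 500 · 21.213 / 232.86 ≈ 45.549
Gain = 20 log₁₀(45.549) ≈ 33.17 dB
∠T = 45.00° − 165.07° = -120.07°

At s = jω = j56:
zero (s+15): 15 + j56 → |·| = √(15²+56²) = √3361 ≈ 57.974, ∠ = arctan(56/15) ≈ 75.00°
pole (s+4): 4 + j56 → |·| = √(4²+56²) = √3152 ≈ 56.143, ∠ = arctan(56/4) ≈ 85.91°
pole at origin: |s| = 56, ∠ = 90.00° (in denominator)
|T| = 500 · 57.974 / 3144 ≈ 9.2198
Gain = 20 log₁₀(9.2198) ≈ 19.29 dB
∠T = 75.00° − 175.91° = -100.91°

ω = 15: 33.2 dB, -120.1°; ω = 56: 19.3 dB, -100.9°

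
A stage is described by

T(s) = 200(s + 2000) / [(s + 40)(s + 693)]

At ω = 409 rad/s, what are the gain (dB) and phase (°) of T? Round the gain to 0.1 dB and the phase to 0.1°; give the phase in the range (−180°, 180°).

At s = jω = j409:
zero (s+2000): 2000 + j409 → |·| = √(2000²+409²) = √4167281 ≈ 2041.4, ∠ = arctan(409/2000) ≈ 11.56°
pole (s+40): 40 + j409 → |·| = √(40²+409²) = √168881 ≈ 410.95, ∠ = arctan(409/40) ≈ 84.41°
pole (s+693): 693 + j409 → |·| = √(693²+409²) = √647530 ≈ 804.69, ∠ = arctan(409/693) ≈ 30.55°
|T| = 200 · 2041.4 / 3.3069e+05 ≈ 1.2346
Gain = 20 log₁₀(1.2346) ≈ 1.83 dB
∠T = 11.56° − 114.96° = -103.40°

1.8 dB, -103.4°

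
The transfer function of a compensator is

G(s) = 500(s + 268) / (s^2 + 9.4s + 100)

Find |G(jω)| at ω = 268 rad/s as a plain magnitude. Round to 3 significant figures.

2.64

At s = jω = j268:
zero (s+268): 268 + j268 → |·| = √(268²+268²) = √143648 ≈ 379.01, ∠ = arctan(268/268) ≈ 45.00°
quadratic: (j268)² + 9.4·j268 + 100 = -71724 + j2519.2 → |·| ≈ 71768, ∠ ≈ 177.99°
|G| = 500 · 379.01 / 71768 ≈ 2.6405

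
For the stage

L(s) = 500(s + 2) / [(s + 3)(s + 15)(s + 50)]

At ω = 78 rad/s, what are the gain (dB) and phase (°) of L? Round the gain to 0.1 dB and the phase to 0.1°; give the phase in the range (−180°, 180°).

At s = jω = j78:
zero (s+2): 2 + j78 → |·| = √(2²+78²) = √6088 ≈ 78.026, ∠ = arctan(78/2) ≈ 88.53°
pole (s+3): 3 + j78 → |·| = √(3²+78²) = √6093 ≈ 78.058, ∠ = arctan(78/3) ≈ 87.80°
pole (s+15): 15 + j78 → |·| = √(15²+78²) = √6309 ≈ 79.429, ∠ = arctan(78/15) ≈ 79.11°
pole (s+50): 50 + j78 → |·| = √(50²+78²) = √8584 ≈ 92.65, ∠ = arctan(78/50) ≈ 57.34°
|L| = 500 · 78.026 / 5.7444e+05 ≈ 0.067915
Gain = 20 log₁₀(0.067915) ≈ -23.36 dB
∠L = 88.53° − 224.25° = -135.72°

-23.4 dB, -135.7°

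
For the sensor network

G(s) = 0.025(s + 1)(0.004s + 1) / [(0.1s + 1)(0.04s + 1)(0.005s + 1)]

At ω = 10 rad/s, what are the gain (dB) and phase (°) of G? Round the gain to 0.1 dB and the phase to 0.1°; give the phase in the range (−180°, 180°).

-15.7 dB, 16.9°

At ω = 10 rad/s:
zero (1 + j10·1) = 1 + j10 → |·| ≈ 10.05, ∠ ≈ 84.29°
zero (1 + j10·0.004) = 1 + j0.04 → |·| ≈ 1.0008, ∠ ≈ 2.29°
pole (1 + j10·0.1) = 1 + j1 → |·| ≈ 1.4142, ∠ ≈ 45.00°
pole (1 + j10·0.04) = 1 + j0.4 → |·| ≈ 1.077, ∠ ≈ 21.80°
pole (1 + j10·0.005) = 1 + j0.05 → |·| ≈ 1.0012, ∠ ≈ 2.86°
|G| = 0.025 · 10.05 · 1.0008 / (1.4142 · 1.077 · 1.0012) ≈ 0.16489
Gain = 20 log₁₀(0.16489) ≈ -15.66 dB
∠G = (84.29° + 2.29°) − (45.00° + 21.80° + 2.86°) = 16.92°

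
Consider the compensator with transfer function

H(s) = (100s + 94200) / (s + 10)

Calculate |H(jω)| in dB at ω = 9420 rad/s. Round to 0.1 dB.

Substitute s = j9420:
Numerator: 100(j9420) + 94200 = 94200 + j942000
Denominator: (j9420) + 10 = 10 + j9420
|N| = √(94200² + 942000²) ≈ 9.467e+05, ∠N ≈ 84.29°
|D| = √(10² + 9420²) ≈ 9420, ∠D ≈ 89.94°
|H| = 9.467e+05 / 9420 ≈ 100.5
Gain = 20 log₁₀(100.5) ≈ 40.04 dB

40.0 dB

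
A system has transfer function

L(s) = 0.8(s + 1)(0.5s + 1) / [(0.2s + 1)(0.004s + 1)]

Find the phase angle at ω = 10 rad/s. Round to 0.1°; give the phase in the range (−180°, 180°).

97.3°

At ω = 10 rad/s:
zero (1 + j10·1) = 1 + j10 → |·| ≈ 10.05, ∠ ≈ 84.29°
zero (1 + j10·0.5) = 1 + j5 → |·| ≈ 5.099, ∠ ≈ 78.69°
pole (1 + j10·0.2) = 1 + j2 → |·| ≈ 2.2361, ∠ ≈ 63.43°
pole (1 + j10·0.004) = 1 + j0.04 → |·| ≈ 1.0008, ∠ ≈ 2.29°
∠L = (84.29° + 78.69°) − (63.43° + 2.29°) = 97.26°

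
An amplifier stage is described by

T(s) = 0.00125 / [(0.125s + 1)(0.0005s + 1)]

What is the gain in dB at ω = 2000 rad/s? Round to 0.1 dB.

At ω = 2000 rad/s:
pole (1 + j2000·0.125) = 1 + j250 → |·| ≈ 250, ∠ ≈ 89.77°
pole (1 + j2000·0.0005) = 1 + j1 → |·| ≈ 1.4142, ∠ ≈ 45.00°
|T| = 0.00125 · 1 / (250 · 1.4142) ≈ 3.5356e-06
Gain = 20 log₁₀(3.5356e-06) ≈ -109.03 dB

-109.0 dB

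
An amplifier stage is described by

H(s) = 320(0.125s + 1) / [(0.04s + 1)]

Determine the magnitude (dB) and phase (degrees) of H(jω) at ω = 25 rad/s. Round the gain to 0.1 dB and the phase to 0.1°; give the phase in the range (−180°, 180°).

At ω = 25 rad/s:
zero (1 + j25·0.125) = 1 + j3.125 → |·| ≈ 3.2811, ∠ ≈ 72.26°
pole (1 + j25·0.04) = 1 + j1 → |·| ≈ 1.4142, ∠ ≈ 45.00°
|H| = 320 · 3.2811 / (1.4142) ≈ 742.44
Gain = 20 log₁₀(742.44) ≈ 57.41 dB
∠H = (72.26°) − (45.00°) = 27.26°

57.4 dB, 27.3°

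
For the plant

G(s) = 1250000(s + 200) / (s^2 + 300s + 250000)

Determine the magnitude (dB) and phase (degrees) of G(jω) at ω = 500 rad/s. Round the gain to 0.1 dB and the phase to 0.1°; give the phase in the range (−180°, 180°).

73.0 dB, -21.8°

At s = jω = j500:
zero (s+200): 200 + j500 → |·| = √(200²+500²) = √290000 ≈ 538.52, ∠ = arctan(500/200) ≈ 68.20°
quadratic: (j500)² + 300·j500 + 250000 = 0 + j150000 → |·| ≈ 1.5e+05, ∠ ≈ 90.00°
|G| = 1250000 · 538.52 / 1.5e+05 ≈ 4487.7
Gain = 20 log₁₀(4487.7) ≈ 73.04 dB
∠G = 68.20° − 90.00° = -21.80°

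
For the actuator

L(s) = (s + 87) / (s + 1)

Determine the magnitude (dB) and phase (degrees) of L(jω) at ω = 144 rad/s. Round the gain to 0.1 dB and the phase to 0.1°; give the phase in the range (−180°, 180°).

Substitute s = j144:
Numerator: (j144) + 87 = 87 + j144
Denominator: (j144) + 1 = 1 + j144
|N| = √(87² + 144²) ≈ 168.24, ∠N ≈ 58.86°
|D| = √(1² + 144²) ≈ 144, ∠D ≈ 89.60°
|L| = 168.24 / 144 ≈ 1.1683
Gain = 20 log₁₀(1.1683) ≈ 1.35 dB
∠L = 58.86° − 89.60° = -30.74°

1.4 dB, -30.7°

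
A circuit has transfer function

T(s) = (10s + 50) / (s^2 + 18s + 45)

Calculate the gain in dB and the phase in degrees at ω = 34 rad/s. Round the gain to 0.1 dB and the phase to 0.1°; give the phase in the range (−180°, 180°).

-11.3 dB, -69.5°

Substitute s = j34:
Numerator: 10(j34) + 50 = 50 + j340
Denominator: (j34)^2 + 18(j34) + 45 = -1111 + j612
|N| = √(50² + 340²) ≈ 343.66, ∠N ≈ 81.63°
|D| = √(1111² + 612²) ≈ 1268.4, ∠D ≈ 151.15°
|T| = 343.66 / 1268.4 ≈ 0.27094
Gain = 20 log₁₀(0.27094) ≈ -11.34 dB
∠T = 81.63° − 151.15° = -69.52°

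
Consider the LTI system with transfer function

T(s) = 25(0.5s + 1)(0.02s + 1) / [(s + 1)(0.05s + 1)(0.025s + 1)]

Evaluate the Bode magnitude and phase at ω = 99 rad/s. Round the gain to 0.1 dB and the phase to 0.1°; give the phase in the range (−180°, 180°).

At ω = 99 rad/s:
zero (1 + j99·0.5) = 1 + j49.5 → |·| ≈ 49.51, ∠ ≈ 88.84°
zero (1 + j99·0.02) = 1 + j1.98 → |·| ≈ 2.2182, ∠ ≈ 63.20°
pole (1 + j99·1) = 1 + j99 → |·| ≈ 99.005, ∠ ≈ 89.42°
pole (1 + j99·0.05) = 1 + j4.95 → |·| ≈ 5.05, ∠ ≈ 78.58°
pole (1 + j99·0.025) = 1 + j2.475 → |·| ≈ 2.6694, ∠ ≈ 68.00°
|T| = 25 · 49.51 · 2.2182 / (99.005 · 5.05 · 2.6694) ≈ 2.0572
Gain = 20 log₁₀(2.0572) ≈ 6.27 dB
∠T = (88.84° + 63.20°) − (89.42° + 78.58° + 68.00°) = -83.96°

6.3 dB, -84.0°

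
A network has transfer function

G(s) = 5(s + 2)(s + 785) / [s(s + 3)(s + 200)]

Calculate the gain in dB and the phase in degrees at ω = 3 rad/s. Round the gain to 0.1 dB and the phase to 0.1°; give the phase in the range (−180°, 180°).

14.9 dB, -79.3°

At s = jω = j3:
zero (s+2): 2 + j3 → |·| = √(2²+3²) = √13 ≈ 3.6056, ∠ = arctan(3/2) ≈ 56.31°
zero (s+785): 785 + j3 → |·| = √(785²+3²) = √616234 ≈ 785.01, ∠ = arctan(3/785) ≈ 0.22°
pole (s+3): 3 + j3 → |·| = √(3²+3²) = √18 ≈ 4.2426, ∠ = arctan(3/3) ≈ 45.00°
pole (s+200): 200 + j3 → |·| = √(200²+3²) = √40009 ≈ 200.02, ∠ = arctan(3/200) ≈ 0.86°
pole at origin: |s| = 3, ∠ = 90.00° (in denominator)
|G| = 5 · 2830.4 / 2545.8 ≈ 5.559
Gain = 20 log₁₀(5.559) ≈ 14.90 dB
∠G = 56.53° − 135.86° = -79.33°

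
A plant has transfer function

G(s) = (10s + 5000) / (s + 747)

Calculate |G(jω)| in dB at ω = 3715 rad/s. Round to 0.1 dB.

Substitute s = j3715:
Numerator: 10(j3715) + 5000 = 5000 + j37150
Denominator: (j3715) + 747 = 747 + j3715
|N| = √(5000² + 37150²) ≈ 37485, ∠N ≈ 82.33°
|D| = √(747² + 3715²) ≈ 3789.4, ∠D ≈ 78.63°
|G| = 37485 / 3789.4 ≈ 9.8921
Gain = 20 log₁₀(9.8921) ≈ 19.91 dB

19.9 dB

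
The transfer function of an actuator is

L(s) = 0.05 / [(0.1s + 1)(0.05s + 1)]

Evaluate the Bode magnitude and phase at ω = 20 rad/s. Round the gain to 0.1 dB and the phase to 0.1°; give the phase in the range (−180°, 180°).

At ω = 20 rad/s:
pole (1 + j20·0.1) = 1 + j2 → |·| ≈ 2.2361, ∠ ≈ 63.43°
pole (1 + j20·0.05) = 1 + j1 → |·| ≈ 1.4142, ∠ ≈ 45.00°
|L| = 0.05 · 1 / (2.2361 · 1.4142) ≈ 0.015811
Gain = 20 log₁₀(0.015811) ≈ -36.02 dB
∠L = (0°) − (63.43° + 45.00°) = -108.43°

-36.0 dB, -108.4°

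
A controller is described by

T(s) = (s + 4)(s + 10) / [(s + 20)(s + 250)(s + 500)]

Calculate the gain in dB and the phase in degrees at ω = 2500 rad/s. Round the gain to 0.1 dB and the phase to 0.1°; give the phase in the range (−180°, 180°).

-68.2 dB, -72.8°

At s = jω = j2500:
zero (s+4): 4 + j2500 → |·| = √(4²+2500²) = √6250016 ≈ 2500, ∠ = arctan(2500/4) ≈ 89.91°
zero (s+10): 10 + j2500 → |·| = √(10²+2500²) = √6250100 ≈ 2500, ∠ = arctan(2500/10) ≈ 89.77°
pole (s+20): 20 + j2500 → |·| = √(20²+2500²) = √6250400 ≈ 2500.1, ∠ = arctan(2500/20) ≈ 89.54°
pole (s+250): 250 + j2500 → |·| = √(250²+2500²) = √6312500 ≈ 2512.5, ∠ = arctan(2500/250) ≈ 84.29°
pole (s+500): 500 + j2500 → |·| = √(500²+2500²) = √6500000 ≈ 2549.5, ∠ = arctan(2500/500) ≈ 78.69°
|T| = 1 · 6.25e+06 / 1.6015e+10 ≈ 0.00039026
Gain = 20 log₁₀(0.00039026) ≈ -68.17 dB
∠T = 179.68° − 252.52° = -72.84°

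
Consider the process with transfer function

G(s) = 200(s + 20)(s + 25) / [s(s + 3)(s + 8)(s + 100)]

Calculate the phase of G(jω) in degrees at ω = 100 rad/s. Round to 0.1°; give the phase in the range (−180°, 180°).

-154.1°

At s = jω = j100:
zero (s+20): 20 + j100 → |·| = √(20²+100²) = √10400 ≈ 101.98, ∠ = arctan(100/20) ≈ 78.69°
zero (s+25): 25 + j100 → |·| = √(25²+100²) = √10625 ≈ 103.08, ∠ = arctan(100/25) ≈ 75.96°
pole (s+3): 3 + j100 → |·| = √(3²+100²) = √10009 ≈ 100.04, ∠ = arctan(100/3) ≈ 88.28°
pole (s+8): 8 + j100 → |·| = √(8²+100²) = √10064 ≈ 100.32, ∠ = arctan(100/8) ≈ 85.43°
pole (s+100): 100 + j100 → |·| = √(100²+100²) = √20000 ≈ 141.42, ∠ = arctan(100/100) ≈ 45.00°
pole at origin: |s| = 100, ∠ = 90.00° (in denominator)
∠G = 154.65° − 308.71° = -154.06°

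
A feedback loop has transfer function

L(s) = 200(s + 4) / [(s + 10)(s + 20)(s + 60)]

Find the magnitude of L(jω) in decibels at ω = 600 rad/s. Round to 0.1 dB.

-65.2 dB

At s = jω = j600:
zero (s+4): 4 + j600 → |·| = √(4²+600²) = √360016 ≈ 600.01, ∠ = arctan(600/4) ≈ 89.62°
pole (s+10): 10 + j600 → |·| = √(10²+600²) = √360100 ≈ 600.08, ∠ = arctan(600/10) ≈ 89.05°
pole (s+20): 20 + j600 → |·| = √(20²+600²) = √360400 ≈ 600.33, ∠ = arctan(600/20) ≈ 88.09°
pole (s+60): 60 + j600 → |·| = √(60²+600²) = √363600 ≈ 602.99, ∠ = arctan(600/60) ≈ 84.29°
|L| = 200 · 600.01 / 2.1722e+08 ≈ 0.00055244
Gain = 20 log₁₀(0.00055244) ≈ -65.15 dB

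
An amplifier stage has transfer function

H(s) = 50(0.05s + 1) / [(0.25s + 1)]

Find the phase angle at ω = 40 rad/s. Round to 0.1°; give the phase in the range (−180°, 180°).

At ω = 40 rad/s:
zero (1 + j40·0.05) = 1 + j2 → |·| ≈ 2.2361, ∠ ≈ 63.43°
pole (1 + j40·0.25) = 1 + j10 → |·| ≈ 10.05, ∠ ≈ 84.29°
∠H = (63.43°) − (84.29°) = -20.86°

-20.9°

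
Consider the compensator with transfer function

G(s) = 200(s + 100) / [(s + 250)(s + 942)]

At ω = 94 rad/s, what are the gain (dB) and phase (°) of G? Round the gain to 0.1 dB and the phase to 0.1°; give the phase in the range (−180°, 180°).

-19.3 dB, 16.9°

At s = jω = j94:
zero (s+100): 100 + j94 → |·| = √(100²+94²) = √18836 ≈ 137.24, ∠ = arctan(94/100) ≈ 43.23°
pole (s+250): 250 + j94 → |·| = √(250²+94²) = √71336 ≈ 267.09, ∠ = arctan(94/250) ≈ 20.61°
pole (s+942): 942 + j94 → |·| = √(942²+94²) = √896200 ≈ 946.68, ∠ = arctan(94/942) ≈ 5.70°
|G| = 200 · 137.24 / 2.5285e+05 ≈ 0.10855
Gain = 20 log₁₀(0.10855) ≈ -19.29 dB
∠G = 43.23° − 26.31° = 16.92°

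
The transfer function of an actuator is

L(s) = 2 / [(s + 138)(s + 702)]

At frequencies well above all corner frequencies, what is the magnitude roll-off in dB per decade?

Each pole contributes −20 dB/decade at high frequency; each zero contributes +20 dB/decade.
Net: 0 zero(s) − 2 pole(s) → -40 dB/decade.

-40 dB/decade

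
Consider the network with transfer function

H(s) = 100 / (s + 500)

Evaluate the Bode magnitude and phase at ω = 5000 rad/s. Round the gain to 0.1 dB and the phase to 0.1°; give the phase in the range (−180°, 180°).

Substitute s = j5000:
Numerator: 100 = 100 + j0
Denominator: (j5000) + 500 = 500 + j5000
|N| = √(100² + 0²) ≈ 100, ∠N ≈ 0.00°
|D| = √(500² + 5000²) ≈ 5024.9, ∠D ≈ 84.29°
|H| = 100 / 5024.9 ≈ 0.019901
Gain = 20 log₁₀(0.019901) ≈ -34.02 dB
∠H = 0.00° − 84.29° = -84.29°

-34.0 dB, -84.3°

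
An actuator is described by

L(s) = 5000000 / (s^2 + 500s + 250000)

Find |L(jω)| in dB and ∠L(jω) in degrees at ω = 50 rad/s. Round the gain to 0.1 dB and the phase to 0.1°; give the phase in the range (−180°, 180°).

26.1 dB, -5.8°

At s = jω = j50:
quadratic: (j50)² + 500·j50 + 250000 = 247500 + j25000 → |·| ≈ 2.4876e+05, ∠ ≈ 5.77°
|L| = 5000000 / 2.4876e+05 ≈ 20.1
Gain = 20 log₁₀(20.1) ≈ 26.06 dB
∠L = 0.00° − 5.77° = -5.77°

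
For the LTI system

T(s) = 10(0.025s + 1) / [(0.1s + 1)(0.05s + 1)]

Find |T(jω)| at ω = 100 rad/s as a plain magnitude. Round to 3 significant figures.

0.525

At ω = 100 rad/s:
zero (1 + j100·0.025) = 1 + j2.5 → |·| ≈ 2.6926, ∠ ≈ 68.20°
pole (1 + j100·0.1) = 1 + j10 → |·| ≈ 10.05, ∠ ≈ 84.29°
pole (1 + j100·0.05) = 1 + j5 → |·| ≈ 5.099, ∠ ≈ 78.69°
|T| = 10 · 2.6926 / (10.05 · 5.099) ≈ 0.52544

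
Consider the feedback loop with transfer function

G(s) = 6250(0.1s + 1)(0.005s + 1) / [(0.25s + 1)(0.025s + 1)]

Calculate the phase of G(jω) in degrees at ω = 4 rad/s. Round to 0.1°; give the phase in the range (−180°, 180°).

-27.8°

At ω = 4 rad/s:
zero (1 + j4·0.1) = 1 + j0.4 → |·| ≈ 1.077, ∠ ≈ 21.80°
zero (1 + j4·0.005) = 1 + j0.02 → |·| ≈ 1.0002, ∠ ≈ 1.15°
pole (1 + j4·0.25) = 1 + j1 → |·| ≈ 1.4142, ∠ ≈ 45.00°
pole (1 + j4·0.025) = 1 + j0.1 → |·| ≈ 1.005, ∠ ≈ 5.71°
∠G = (21.80° + 1.15°) − (45.00° + 5.71°) = -27.76°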